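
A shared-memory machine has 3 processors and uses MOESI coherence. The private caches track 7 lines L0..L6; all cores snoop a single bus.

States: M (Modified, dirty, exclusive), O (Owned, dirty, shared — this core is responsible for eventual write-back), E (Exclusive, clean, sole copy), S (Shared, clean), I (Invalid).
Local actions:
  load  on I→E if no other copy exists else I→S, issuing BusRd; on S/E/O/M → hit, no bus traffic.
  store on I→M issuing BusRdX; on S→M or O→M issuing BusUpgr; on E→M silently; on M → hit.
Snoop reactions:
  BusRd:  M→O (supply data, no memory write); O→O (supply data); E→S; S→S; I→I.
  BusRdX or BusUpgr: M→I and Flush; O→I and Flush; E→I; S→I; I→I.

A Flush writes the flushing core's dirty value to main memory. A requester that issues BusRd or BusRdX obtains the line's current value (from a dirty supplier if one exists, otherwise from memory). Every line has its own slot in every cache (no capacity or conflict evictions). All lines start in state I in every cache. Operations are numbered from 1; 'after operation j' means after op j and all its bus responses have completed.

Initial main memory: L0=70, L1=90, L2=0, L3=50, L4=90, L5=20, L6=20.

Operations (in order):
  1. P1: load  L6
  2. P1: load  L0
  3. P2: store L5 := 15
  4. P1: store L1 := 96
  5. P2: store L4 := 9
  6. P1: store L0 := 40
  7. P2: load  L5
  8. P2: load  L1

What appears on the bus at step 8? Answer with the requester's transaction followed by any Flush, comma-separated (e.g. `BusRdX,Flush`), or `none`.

bus = BusRd

  op1 P1: load  L6 → I/E/I on L6; bus BusRd; mem=20
  op2 P1: load  L0 → I/E/I on L0; bus BusRd; mem=70
  op3 P2: store L5 := 15 → I/I/M on L5; bus BusRdX; mem=20
  op4 P1: store L1 := 96 → I/M/I on L1; bus BusRdX; mem=90
  op5 P2: store L4 := 9 → I/I/M on L4; bus BusRdX; mem=90
  op6 P1: store L0 := 40 → I/M/I on L0; bus (none); mem=70
  op7 P2: load  L5 → I/I/M on L5; bus (none); mem=20
  op8 P2: load  L1 → I/O/S on L1; bus BusRd; mem=90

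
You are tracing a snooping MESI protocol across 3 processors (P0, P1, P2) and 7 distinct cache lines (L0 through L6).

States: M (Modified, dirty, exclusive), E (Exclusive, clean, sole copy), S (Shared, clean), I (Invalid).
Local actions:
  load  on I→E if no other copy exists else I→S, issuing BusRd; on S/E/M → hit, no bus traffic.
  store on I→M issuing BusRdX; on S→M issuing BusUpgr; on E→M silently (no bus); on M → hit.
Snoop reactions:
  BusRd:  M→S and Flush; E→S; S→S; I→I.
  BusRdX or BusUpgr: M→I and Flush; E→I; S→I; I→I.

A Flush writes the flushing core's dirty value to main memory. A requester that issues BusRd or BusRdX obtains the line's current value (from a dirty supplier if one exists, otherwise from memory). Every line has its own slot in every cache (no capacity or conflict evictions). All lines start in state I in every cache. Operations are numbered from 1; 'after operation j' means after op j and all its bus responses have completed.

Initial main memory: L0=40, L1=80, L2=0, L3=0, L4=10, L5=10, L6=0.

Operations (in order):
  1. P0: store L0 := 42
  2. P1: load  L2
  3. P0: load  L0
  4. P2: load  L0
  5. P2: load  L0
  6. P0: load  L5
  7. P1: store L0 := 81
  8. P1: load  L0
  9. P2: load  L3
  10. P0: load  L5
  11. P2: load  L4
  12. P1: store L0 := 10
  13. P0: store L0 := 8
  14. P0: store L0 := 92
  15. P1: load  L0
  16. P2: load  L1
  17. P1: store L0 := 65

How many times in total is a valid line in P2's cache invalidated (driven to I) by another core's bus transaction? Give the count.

  op1 P0: store L0 := 42 → M/I/I on L0; bus BusRdX; mem=40
  op2 P1: load  L2 → I/E/I on L2; bus BusRd; mem=0
  op3 P0: load  L0 → M/I/I on L0; bus (none); mem=40
  op4 P2: load  L0 → S/I/S on L0; bus BusRd Flush; mem=42
  op5 P2: load  L0 → S/I/S on L0; bus (none); mem=42
  op6 P0: load  L5 → E/I/I on L5; bus BusRd; mem=10
  op7 P1: store L0 := 81 → I/M/I on L0; bus BusRdX; mem=42
  op8 P1: load  L0 → I/M/I on L0; bus (none); mem=42
  op9 P2: load  L3 → I/I/E on L3; bus BusRd; mem=0
  op10 P0: load  L5 → E/I/I on L5; bus (none); mem=10
  op11 P2: load  L4 → I/I/E on L4; bus BusRd; mem=10
  op12 P1: store L0 := 10 → I/M/I on L0; bus (none); mem=42
  op13 P0: store L0 := 8 → M/I/I on L0; bus BusRdX Flush; mem=10
  op14 P0: store L0 := 92 → M/I/I on L0; bus (none); mem=10
  op15 P1: load  L0 → S/S/I on L0; bus BusRd Flush; mem=92
  op16 P2: load  L1 → I/I/E on L1; bus BusRd; mem=80
  op17 P1: store L0 := 65 → I/M/I on L0; bus BusUpgr; mem=92

invalidations = 1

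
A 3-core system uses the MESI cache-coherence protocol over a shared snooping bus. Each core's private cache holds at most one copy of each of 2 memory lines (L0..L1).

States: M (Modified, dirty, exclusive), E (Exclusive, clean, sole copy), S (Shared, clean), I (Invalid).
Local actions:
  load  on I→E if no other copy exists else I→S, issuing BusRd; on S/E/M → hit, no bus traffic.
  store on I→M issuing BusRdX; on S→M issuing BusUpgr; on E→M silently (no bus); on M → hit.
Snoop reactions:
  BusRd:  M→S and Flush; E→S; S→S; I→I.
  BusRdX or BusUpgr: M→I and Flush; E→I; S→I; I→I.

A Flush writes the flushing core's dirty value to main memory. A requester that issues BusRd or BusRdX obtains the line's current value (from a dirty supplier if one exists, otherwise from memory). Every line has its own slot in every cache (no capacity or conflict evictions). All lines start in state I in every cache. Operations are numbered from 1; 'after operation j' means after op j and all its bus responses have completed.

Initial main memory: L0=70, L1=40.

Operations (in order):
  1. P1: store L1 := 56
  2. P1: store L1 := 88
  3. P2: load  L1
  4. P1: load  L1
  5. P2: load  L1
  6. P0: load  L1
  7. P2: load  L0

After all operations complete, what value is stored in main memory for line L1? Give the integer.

memory[L1] = 88

  op1 P1: store L1 := 56 → I/M/I on L1; bus BusRdX; mem=40
  op2 P1: store L1 := 88 → I/M/I on L1; bus (none); mem=40
  op3 P2: load  L1 → I/S/S on L1; bus BusRd Flush; mem=88
  op4 P1: load  L1 → I/S/S on L1; bus (none); mem=88
  op5 P2: load  L1 → I/S/S on L1; bus (none); mem=88
  op6 P0: load  L1 → S/S/S on L1; bus BusRd; mem=88
  op7 P2: load  L0 → I/I/E on L0; bus BusRd; mem=70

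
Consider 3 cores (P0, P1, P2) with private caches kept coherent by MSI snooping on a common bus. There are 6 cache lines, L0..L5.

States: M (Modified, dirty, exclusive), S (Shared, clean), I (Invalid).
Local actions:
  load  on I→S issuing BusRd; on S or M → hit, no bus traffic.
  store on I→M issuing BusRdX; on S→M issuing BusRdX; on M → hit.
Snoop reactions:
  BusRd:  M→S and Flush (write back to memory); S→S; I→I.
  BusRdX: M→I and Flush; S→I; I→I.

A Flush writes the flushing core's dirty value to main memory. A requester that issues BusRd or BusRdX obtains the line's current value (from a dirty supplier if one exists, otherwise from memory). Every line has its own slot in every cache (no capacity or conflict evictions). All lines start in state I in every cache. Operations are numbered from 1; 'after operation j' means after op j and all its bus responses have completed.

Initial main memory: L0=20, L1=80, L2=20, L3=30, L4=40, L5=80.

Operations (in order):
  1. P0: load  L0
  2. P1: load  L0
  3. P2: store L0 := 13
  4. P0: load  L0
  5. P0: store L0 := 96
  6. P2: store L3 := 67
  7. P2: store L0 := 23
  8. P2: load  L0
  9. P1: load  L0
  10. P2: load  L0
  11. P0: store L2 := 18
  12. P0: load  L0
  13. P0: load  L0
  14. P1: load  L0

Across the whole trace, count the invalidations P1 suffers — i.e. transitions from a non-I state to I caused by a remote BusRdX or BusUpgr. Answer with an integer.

invalidations = 1

  op1 P0: load  L0 → S/I/I on L0; bus BusRd; mem=20
  op2 P1: load  L0 → S/S/I on L0; bus BusRd; mem=20
  op3 P2: store L0 := 13 → I/I/M on L0; bus BusRdX; mem=20
  op4 P0: load  L0 → S/I/S on L0; bus BusRd Flush; mem=13
  op5 P0: store L0 := 96 → M/I/I on L0; bus BusRdX; mem=13
  op6 P2: store L3 := 67 → I/I/M on L3; bus BusRdX; mem=30
  op7 P2: store L0 := 23 → I/I/M on L0; bus BusRdX Flush; mem=96
  op8 P2: load  L0 → I/I/M on L0; bus (none); mem=96
  op9 P1: load  L0 → I/S/S on L0; bus BusRd Flush; mem=23
  op10 P2: load  L0 → I/S/S on L0; bus (none); mem=23
  op11 P0: store L2 := 18 → M/I/I on L2; bus BusRdX; mem=20
  op12 P0: load  L0 → S/S/S on L0; bus BusRd; mem=23
  op13 P0: load  L0 → S/S/S on L0; bus (none); mem=23
  op14 P1: load  L0 → S/S/S on L0; bus (none); mem=23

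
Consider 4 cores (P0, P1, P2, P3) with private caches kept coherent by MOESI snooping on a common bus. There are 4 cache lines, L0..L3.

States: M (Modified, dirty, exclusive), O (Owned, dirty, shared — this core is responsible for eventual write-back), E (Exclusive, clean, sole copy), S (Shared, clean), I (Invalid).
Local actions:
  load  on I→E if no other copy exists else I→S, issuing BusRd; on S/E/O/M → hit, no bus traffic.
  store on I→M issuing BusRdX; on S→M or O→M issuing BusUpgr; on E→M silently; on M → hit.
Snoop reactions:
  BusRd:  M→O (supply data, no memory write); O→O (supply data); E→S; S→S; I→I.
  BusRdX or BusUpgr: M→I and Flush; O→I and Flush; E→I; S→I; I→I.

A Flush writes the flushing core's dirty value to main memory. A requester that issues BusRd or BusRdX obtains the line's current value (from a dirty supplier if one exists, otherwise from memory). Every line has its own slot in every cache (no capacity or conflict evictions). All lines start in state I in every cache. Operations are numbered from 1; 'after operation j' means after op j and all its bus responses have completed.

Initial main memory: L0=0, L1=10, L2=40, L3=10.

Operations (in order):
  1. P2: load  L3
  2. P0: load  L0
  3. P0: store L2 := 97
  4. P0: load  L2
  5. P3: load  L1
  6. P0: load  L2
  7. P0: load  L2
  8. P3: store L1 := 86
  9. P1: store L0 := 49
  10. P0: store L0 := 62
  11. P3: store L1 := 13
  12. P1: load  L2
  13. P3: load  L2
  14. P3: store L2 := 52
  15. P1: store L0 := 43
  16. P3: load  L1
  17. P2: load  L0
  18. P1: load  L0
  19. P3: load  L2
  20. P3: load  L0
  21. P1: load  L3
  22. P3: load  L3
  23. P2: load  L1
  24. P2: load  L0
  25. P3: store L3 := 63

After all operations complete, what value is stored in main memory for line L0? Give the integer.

step 1: P2: load  L3  ⟶  IIEI  (L3)  txn=BusRd  M[L3]=10
step 2: P0: load  L0  ⟶  EIII  (L0)  txn=BusRd  M[L0]=0
step 3: P0: store L2 := 97  ⟶  MIII  (L2)  txn=BusRdX  M[L2]=40
step 4: P0: load  L2  ⟶  MIII  (L2)  txn=∅  M[L2]=40
step 5: P3: load  L1  ⟶  IIIE  (L1)  txn=BusRd  M[L1]=10
step 6: P0: load  L2  ⟶  MIII  (L2)  txn=∅  M[L2]=40
step 7: P0: load  L2  ⟶  MIII  (L2)  txn=∅  M[L2]=40
step 8: P3: store L1 := 86  ⟶  IIIM  (L1)  txn=∅  M[L1]=10
step 9: P1: store L0 := 49  ⟶  IMII  (L0)  txn=BusRdX  M[L0]=0
step 10: P0: store L0 := 62  ⟶  MIII  (L0)  txn=BusRdX+Flush  M[L0]=49
step 11: P3: store L1 := 13  ⟶  IIIM  (L1)  txn=∅  M[L1]=10
step 12: P1: load  L2  ⟶  OSII  (L2)  txn=BusRd  M[L2]=40
step 13: P3: load  L2  ⟶  OSIS  (L2)  txn=BusRd  M[L2]=40
step 14: P3: store L2 := 52  ⟶  IIIM  (L2)  txn=BusUpgr+Flush  M[L2]=97
step 15: P1: store L0 := 43  ⟶  IMII  (L0)  txn=BusRdX+Flush  M[L0]=62
step 16: P3: load  L1  ⟶  IIIM  (L1)  txn=∅  M[L1]=10
step 17: P2: load  L0  ⟶  IOSI  (L0)  txn=BusRd  M[L0]=62
step 18: P1: load  L0  ⟶  IOSI  (L0)  txn=∅  M[L0]=62
step 19: P3: load  L2  ⟶  IIIM  (L2)  txn=∅  M[L2]=97
step 20: P3: load  L0  ⟶  IOSS  (L0)  txn=BusRd  M[L0]=62
step 21: P1: load  L3  ⟶  ISSI  (L3)  txn=BusRd  M[L3]=10
step 22: P3: load  L3  ⟶  ISSS  (L3)  txn=BusRd  M[L3]=10
step 23: P2: load  L1  ⟶  IISO  (L1)  txn=BusRd  M[L1]=10
step 24: P2: load  L0  ⟶  IOSS  (L0)  txn=∅  M[L0]=62
step 25: P3: store L3 := 63  ⟶  IIIM  (L3)  txn=BusUpgr  M[L3]=10

memory[L0] = 62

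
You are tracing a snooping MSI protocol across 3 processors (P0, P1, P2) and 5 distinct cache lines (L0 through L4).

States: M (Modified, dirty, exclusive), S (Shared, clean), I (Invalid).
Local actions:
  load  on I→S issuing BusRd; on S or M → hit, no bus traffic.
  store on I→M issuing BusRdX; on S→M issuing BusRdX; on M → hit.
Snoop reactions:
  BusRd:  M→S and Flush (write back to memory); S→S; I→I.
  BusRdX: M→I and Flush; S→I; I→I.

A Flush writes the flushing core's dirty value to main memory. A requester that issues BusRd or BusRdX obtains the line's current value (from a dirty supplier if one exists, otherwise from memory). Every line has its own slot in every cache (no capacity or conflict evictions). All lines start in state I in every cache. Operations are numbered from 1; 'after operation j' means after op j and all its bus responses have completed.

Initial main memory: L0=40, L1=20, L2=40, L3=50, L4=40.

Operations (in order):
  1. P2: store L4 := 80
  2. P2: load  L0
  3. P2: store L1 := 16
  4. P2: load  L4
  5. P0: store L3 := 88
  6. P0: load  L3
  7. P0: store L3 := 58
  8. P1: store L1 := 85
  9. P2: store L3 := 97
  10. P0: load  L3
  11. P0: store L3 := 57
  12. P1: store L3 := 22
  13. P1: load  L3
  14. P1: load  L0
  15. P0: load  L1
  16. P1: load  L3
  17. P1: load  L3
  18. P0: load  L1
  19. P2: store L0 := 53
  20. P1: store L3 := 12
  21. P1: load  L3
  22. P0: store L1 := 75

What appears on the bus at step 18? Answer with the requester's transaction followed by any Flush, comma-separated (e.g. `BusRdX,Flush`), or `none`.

bus = none

[1] P2: store L4 := 80 | P0:I, P1:I, P2:M(80) | bus: BusRdX
[2] P2: load  L0 | P0:I, P1:I, P2:S(40) | bus: BusRd
[3] P2: store L1 := 16 | P0:I, P1:I, P2:M(16) | bus: BusRdX
[4] P2: load  L4 | P0:I, P1:I, P2:M(80) | bus: none
[5] P0: store L3 := 88 | P0:M(88), P1:I, P2:I | bus: BusRdX
[6] P0: load  L3 | P0:M(88), P1:I, P2:I | bus: none
[7] P0: store L3 := 58 | P0:M(58), P1:I, P2:I | bus: none
[8] P1: store L1 := 85 | P0:I, P1:M(85), P2:I | bus: BusRdX,Flush
[9] P2: store L3 := 97 | P0:I, P1:I, P2:M(97) | bus: BusRdX,Flush
[10] P0: load  L3 | P0:S(97), P1:I, P2:S(97) | bus: BusRd,Flush
[11] P0: store L3 := 57 | P0:M(57), P1:I, P2:I | bus: BusRdX
[12] P1: store L3 := 22 | P0:I, P1:M(22), P2:I | bus: BusRdX,Flush
[13] P1: load  L3 | P0:I, P1:M(22), P2:I | bus: none
[14] P1: load  L0 | P0:I, P1:S(40), P2:S(40) | bus: BusRd
[15] P0: load  L1 | P0:S(85), P1:S(85), P2:I | bus: BusRd,Flush
[16] P1: load  L3 | P0:I, P1:M(22), P2:I | bus: none
[17] P1: load  L3 | P0:I, P1:M(22), P2:I | bus: none
[18] P0: load  L1 | P0:S(85), P1:S(85), P2:I | bus: none
[19] P2: store L0 := 53 | P0:I, P1:I, P2:M(53) | bus: BusRdX
[20] P1: store L3 := 12 | P0:I, P1:M(12), P2:I | bus: none
[21] P1: load  L3 | P0:I, P1:M(12), P2:I | bus: none
[22] P0: store L1 := 75 | P0:M(75), P1:I, P2:I | bus: BusRdX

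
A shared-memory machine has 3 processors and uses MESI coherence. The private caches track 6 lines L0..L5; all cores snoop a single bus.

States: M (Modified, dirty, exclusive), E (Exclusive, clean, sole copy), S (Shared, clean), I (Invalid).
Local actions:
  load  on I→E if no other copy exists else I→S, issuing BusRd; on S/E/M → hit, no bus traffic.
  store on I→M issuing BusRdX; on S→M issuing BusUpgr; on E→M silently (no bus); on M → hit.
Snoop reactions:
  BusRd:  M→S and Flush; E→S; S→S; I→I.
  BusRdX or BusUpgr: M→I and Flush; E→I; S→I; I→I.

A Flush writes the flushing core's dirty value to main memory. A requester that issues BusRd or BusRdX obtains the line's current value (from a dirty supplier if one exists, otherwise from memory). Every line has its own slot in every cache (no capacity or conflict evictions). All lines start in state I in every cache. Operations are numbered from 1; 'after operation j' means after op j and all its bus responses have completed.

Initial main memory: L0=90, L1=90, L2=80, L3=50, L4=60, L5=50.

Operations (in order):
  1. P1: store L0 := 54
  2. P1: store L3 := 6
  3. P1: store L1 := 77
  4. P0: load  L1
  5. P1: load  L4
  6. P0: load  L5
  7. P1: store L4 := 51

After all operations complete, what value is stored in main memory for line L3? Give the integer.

step 1: P1: store L0 := 54  ⟶  IMI  (L0)  txn=BusRdX  M[L0]=90
step 2: P1: store L3 := 6  ⟶  IMI  (L3)  txn=BusRdX  M[L3]=50
step 3: P1: store L1 := 77  ⟶  IMI  (L1)  txn=BusRdX  M[L1]=90
step 4: P0: load  L1  ⟶  SSI  (L1)  txn=BusRd+Flush  M[L1]=77
step 5: P1: load  L4  ⟶  IEI  (L4)  txn=BusRd  M[L4]=60
step 6: P0: load  L5  ⟶  EII  (L5)  txn=BusRd  M[L5]=50
step 7: P1: store L4 := 51  ⟶  IMI  (L4)  txn=∅  M[L4]=60

memory[L3] = 50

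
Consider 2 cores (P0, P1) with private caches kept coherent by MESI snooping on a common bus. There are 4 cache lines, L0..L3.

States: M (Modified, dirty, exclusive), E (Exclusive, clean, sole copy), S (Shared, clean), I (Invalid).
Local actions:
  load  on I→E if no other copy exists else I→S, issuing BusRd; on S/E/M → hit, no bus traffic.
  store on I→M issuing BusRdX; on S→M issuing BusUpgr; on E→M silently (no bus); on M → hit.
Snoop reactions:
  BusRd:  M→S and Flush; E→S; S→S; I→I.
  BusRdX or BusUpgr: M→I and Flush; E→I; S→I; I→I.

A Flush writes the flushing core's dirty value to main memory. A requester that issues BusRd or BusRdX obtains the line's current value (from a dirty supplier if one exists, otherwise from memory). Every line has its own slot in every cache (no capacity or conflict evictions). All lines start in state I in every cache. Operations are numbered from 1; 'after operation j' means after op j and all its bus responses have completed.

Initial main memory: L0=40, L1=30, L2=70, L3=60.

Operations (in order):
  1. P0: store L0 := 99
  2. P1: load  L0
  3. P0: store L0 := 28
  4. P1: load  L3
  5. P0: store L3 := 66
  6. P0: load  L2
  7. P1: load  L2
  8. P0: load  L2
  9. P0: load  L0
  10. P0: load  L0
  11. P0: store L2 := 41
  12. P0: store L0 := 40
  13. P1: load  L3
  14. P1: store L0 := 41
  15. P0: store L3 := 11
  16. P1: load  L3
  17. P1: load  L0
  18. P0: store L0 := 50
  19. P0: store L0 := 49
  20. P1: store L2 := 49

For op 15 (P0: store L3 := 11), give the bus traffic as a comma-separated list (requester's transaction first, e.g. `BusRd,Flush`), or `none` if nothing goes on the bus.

bus = BusUpgr

1. P0: store L0 := 99  bus=[BusRdX]  L0: P0=M P1=I  mem[L0]=40
2. P1: load  L0  bus=[BusRd,Flush]  L0: P0=S P1=S  mem[L0]=99
3. P0: store L0 := 28  bus=[BusUpgr]  L0: P0=M P1=I  mem[L0]=99
4. P1: load  L3  bus=[BusRd]  L3: P0=I P1=E  mem[L3]=60
5. P0: store L3 := 66  bus=[BusRdX]  L3: P0=M P1=I  mem[L3]=60
6. P0: load  L2  bus=[BusRd]  L2: P0=E P1=I  mem[L2]=70
7. P1: load  L2  bus=[BusRd]  L2: P0=S P1=S  mem[L2]=70
8. P0: load  L2  bus=[-]  L2: P0=S P1=S  mem[L2]=70
9. P0: load  L0  bus=[-]  L0: P0=M P1=I  mem[L0]=99
10. P0: load  L0  bus=[-]  L0: P0=M P1=I  mem[L0]=99
11. P0: store L2 := 41  bus=[BusUpgr]  L2: P0=M P1=I  mem[L2]=70
12. P0: store L0 := 40  bus=[-]  L0: P0=M P1=I  mem[L0]=99
13. P1: load  L3  bus=[BusRd,Flush]  L3: P0=S P1=S  mem[L3]=66
14. P1: store L0 := 41  bus=[BusRdX,Flush]  L0: P0=I P1=M  mem[L0]=40
15. P0: store L3 := 11  bus=[BusUpgr]  L3: P0=M P1=I  mem[L3]=66
16. P1: load  L3  bus=[BusRd,Flush]  L3: P0=S P1=S  mem[L3]=11
17. P1: load  L0  bus=[-]  L0: P0=I P1=M  mem[L0]=40
18. P0: store L0 := 50  bus=[BusRdX,Flush]  L0: P0=M P1=I  mem[L0]=41
19. P0: store L0 := 49  bus=[-]  L0: P0=M P1=I  mem[L0]=41
20. P1: store L2 := 49  bus=[BusRdX,Flush]  L2: P0=I P1=M  mem[L2]=41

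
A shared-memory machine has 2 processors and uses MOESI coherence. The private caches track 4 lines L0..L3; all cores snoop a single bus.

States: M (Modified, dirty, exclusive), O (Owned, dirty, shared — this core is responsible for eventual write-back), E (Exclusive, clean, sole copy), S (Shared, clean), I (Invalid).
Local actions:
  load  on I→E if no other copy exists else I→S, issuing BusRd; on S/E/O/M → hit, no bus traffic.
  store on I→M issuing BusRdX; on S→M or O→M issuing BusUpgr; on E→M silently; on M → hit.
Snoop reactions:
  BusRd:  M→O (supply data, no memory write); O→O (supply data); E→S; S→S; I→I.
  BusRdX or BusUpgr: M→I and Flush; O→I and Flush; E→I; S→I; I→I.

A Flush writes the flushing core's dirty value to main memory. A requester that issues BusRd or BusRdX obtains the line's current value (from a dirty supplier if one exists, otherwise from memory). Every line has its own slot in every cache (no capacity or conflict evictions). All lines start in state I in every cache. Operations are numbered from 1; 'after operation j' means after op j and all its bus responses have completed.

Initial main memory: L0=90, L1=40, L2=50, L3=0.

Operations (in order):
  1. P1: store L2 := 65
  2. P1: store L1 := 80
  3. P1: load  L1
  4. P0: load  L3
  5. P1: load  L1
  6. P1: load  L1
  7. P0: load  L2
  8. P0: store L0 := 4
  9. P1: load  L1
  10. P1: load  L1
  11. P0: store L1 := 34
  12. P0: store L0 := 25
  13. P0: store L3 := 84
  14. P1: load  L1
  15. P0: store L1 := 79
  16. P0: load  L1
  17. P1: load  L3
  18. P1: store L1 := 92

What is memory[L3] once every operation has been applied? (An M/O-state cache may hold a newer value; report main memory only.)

step 1: P1: store L2 := 65  ⟶  IM  (L2)  txn=BusRdX  M[L2]=50
step 2: P1: store L1 := 80  ⟶  IM  (L1)  txn=BusRdX  M[L1]=40
step 3: P1: load  L1  ⟶  IM  (L1)  txn=∅  M[L1]=40
step 4: P0: load  L3  ⟶  EI  (L3)  txn=BusRd  M[L3]=0
step 5: P1: load  L1  ⟶  IM  (L1)  txn=∅  M[L1]=40
step 6: P1: load  L1  ⟶  IM  (L1)  txn=∅  M[L1]=40
step 7: P0: load  L2  ⟶  SO  (L2)  txn=BusRd  M[L2]=50
step 8: P0: store L0 := 4  ⟶  MI  (L0)  txn=BusRdX  M[L0]=90
step 9: P1: load  L1  ⟶  IM  (L1)  txn=∅  M[L1]=40
step 10: P1: load  L1  ⟶  IM  (L1)  txn=∅  M[L1]=40
step 11: P0: store L1 := 34  ⟶  MI  (L1)  txn=BusRdX+Flush  M[L1]=80
step 12: P0: store L0 := 25  ⟶  MI  (L0)  txn=∅  M[L0]=90
step 13: P0: store L3 := 84  ⟶  MI  (L3)  txn=∅  M[L3]=0
step 14: P1: load  L1  ⟶  OS  (L1)  txn=BusRd  M[L1]=80
step 15: P0: store L1 := 79  ⟶  MI  (L1)  txn=BusUpgr  M[L1]=80
step 16: P0: load  L1  ⟶  MI  (L1)  txn=∅  M[L1]=80
step 17: P1: load  L3  ⟶  OS  (L3)  txn=BusRd  M[L3]=0
step 18: P1: store L1 := 92  ⟶  IM  (L1)  txn=BusRdX+Flush  M[L1]=79

memory[L3] = 0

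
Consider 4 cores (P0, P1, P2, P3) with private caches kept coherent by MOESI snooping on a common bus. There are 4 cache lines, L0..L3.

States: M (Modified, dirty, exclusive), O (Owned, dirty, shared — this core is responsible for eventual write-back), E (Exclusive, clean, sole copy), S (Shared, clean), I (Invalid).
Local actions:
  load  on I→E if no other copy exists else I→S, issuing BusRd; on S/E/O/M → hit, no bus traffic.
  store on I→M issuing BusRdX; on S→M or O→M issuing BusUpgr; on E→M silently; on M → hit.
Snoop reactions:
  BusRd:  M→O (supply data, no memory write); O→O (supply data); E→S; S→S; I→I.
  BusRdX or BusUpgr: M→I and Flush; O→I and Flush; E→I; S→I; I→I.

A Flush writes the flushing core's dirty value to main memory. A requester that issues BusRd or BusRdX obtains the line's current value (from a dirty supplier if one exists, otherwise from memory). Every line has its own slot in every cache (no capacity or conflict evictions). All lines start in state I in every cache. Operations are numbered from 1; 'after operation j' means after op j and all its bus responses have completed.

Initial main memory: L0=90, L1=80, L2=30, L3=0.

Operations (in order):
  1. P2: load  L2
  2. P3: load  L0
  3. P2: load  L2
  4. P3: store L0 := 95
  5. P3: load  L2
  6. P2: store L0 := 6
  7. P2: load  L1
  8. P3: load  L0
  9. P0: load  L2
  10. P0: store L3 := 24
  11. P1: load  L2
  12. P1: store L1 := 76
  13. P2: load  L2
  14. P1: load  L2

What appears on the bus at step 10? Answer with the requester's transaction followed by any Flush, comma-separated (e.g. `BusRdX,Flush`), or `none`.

bus = BusRdX

1. P2: load  L2  bus=[BusRd]  L2: P0=I P1=I P2=E P3=I  mem[L2]=30
2. P3: load  L0  bus=[BusRd]  L0: P0=I P1=I P2=I P3=E  mem[L0]=90
3. P2: load  L2  bus=[-]  L2: P0=I P1=I P2=E P3=I  mem[L2]=30
4. P3: store L0 := 95  bus=[-]  L0: P0=I P1=I P2=I P3=M  mem[L0]=90
5. P3: load  L2  bus=[BusRd]  L2: P0=I P1=I P2=S P3=S  mem[L2]=30
6. P2: store L0 := 6  bus=[BusRdX,Flush]  L0: P0=I P1=I P2=M P3=I  mem[L0]=95
7. P2: load  L1  bus=[BusRd]  L1: P0=I P1=I P2=E P3=I  mem[L1]=80
8. P3: load  L0  bus=[BusRd]  L0: P0=I P1=I P2=O P3=S  mem[L0]=95
9. P0: load  L2  bus=[BusRd]  L2: P0=S P1=I P2=S P3=S  mem[L2]=30
10. P0: store L3 := 24  bus=[BusRdX]  L3: P0=M P1=I P2=I P3=I  mem[L3]=0
11. P1: load  L2  bus=[BusRd]  L2: P0=S P1=S P2=S P3=S  mem[L2]=30
12. P1: store L1 := 76  bus=[BusRdX]  L1: P0=I P1=M P2=I P3=I  mem[L1]=80
13. P2: load  L2  bus=[-]  L2: P0=S P1=S P2=S P3=S  mem[L2]=30
14. P1: load  L2  bus=[-]  L2: P0=S P1=S P2=S P3=S  mem[L2]=30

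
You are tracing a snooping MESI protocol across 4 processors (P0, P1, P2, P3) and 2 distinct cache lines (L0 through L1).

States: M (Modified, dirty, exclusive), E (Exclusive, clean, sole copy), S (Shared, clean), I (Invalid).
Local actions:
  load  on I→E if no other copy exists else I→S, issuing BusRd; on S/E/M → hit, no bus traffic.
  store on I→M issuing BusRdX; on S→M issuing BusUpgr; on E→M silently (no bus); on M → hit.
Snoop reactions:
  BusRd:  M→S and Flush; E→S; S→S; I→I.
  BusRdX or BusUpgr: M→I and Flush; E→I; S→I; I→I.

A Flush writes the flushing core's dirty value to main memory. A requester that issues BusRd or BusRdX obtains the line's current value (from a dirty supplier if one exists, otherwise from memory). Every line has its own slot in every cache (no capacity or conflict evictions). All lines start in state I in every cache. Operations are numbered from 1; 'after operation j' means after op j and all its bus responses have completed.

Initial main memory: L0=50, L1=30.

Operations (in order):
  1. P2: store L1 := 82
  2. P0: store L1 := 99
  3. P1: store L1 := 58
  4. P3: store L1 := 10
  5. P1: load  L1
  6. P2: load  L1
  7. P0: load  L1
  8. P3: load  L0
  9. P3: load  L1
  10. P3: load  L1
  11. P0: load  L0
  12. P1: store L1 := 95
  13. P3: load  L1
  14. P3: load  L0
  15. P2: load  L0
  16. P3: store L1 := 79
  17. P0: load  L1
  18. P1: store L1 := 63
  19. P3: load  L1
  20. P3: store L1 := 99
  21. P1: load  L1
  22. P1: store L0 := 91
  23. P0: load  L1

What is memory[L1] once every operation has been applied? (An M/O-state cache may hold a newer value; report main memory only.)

[1] P2: store L1 := 82 | P0:I, P1:I, P2:M(82), P3:I | bus: BusRdX
[2] P0: store L1 := 99 | P0:M(99), P1:I, P2:I, P3:I | bus: BusRdX,Flush
[3] P1: store L1 := 58 | P0:I, P1:M(58), P2:I, P3:I | bus: BusRdX,Flush
[4] P3: store L1 := 10 | P0:I, P1:I, P2:I, P3:M(10) | bus: BusRdX,Flush
[5] P1: load  L1 | P0:I, P1:S(10), P2:I, P3:S(10) | bus: BusRd,Flush
[6] P2: load  L1 | P0:I, P1:S(10), P2:S(10), P3:S(10) | bus: BusRd
[7] P0: load  L1 | P0:S(10), P1:S(10), P2:S(10), P3:S(10) | bus: BusRd
[8] P3: load  L0 | P0:I, P1:I, P2:I, P3:E(50) | bus: BusRd
[9] P3: load  L1 | P0:S(10), P1:S(10), P2:S(10), P3:S(10) | bus: none
[10] P3: load  L1 | P0:S(10), P1:S(10), P2:S(10), P3:S(10) | bus: none
[11] P0: load  L0 | P0:S(50), P1:I, P2:I, P3:S(50) | bus: BusRd
[12] P1: store L1 := 95 | P0:I, P1:M(95), P2:I, P3:I | bus: BusUpgr
[13] P3: load  L1 | P0:I, P1:S(95), P2:I, P3:S(95) | bus: BusRd,Flush
[14] P3: load  L0 | P0:S(50), P1:I, P2:I, P3:S(50) | bus: none
[15] P2: load  L0 | P0:S(50), P1:I, P2:S(50), P3:S(50) | bus: BusRd
[16] P3: store L1 := 79 | P0:I, P1:I, P2:I, P3:M(79) | bus: BusUpgr
[17] P0: load  L1 | P0:S(79), P1:I, P2:I, P3:S(79) | bus: BusRd,Flush
[18] P1: store L1 := 63 | P0:I, P1:M(63), P2:I, P3:I | bus: BusRdX
[19] P3: load  L1 | P0:I, P1:S(63), P2:I, P3:S(63) | bus: BusRd,Flush
[20] P3: store L1 := 99 | P0:I, P1:I, P2:I, P3:M(99) | bus: BusUpgr
[21] P1: load  L1 | P0:I, P1:S(99), P2:I, P3:S(99) | bus: BusRd,Flush
[22] P1: store L0 := 91 | P0:I, P1:M(91), P2:I, P3:I | bus: BusRdX
[23] P0: load  L1 | P0:S(99), P1:S(99), P2:I, P3:S(99) | bus: BusRd

memory[L1] = 99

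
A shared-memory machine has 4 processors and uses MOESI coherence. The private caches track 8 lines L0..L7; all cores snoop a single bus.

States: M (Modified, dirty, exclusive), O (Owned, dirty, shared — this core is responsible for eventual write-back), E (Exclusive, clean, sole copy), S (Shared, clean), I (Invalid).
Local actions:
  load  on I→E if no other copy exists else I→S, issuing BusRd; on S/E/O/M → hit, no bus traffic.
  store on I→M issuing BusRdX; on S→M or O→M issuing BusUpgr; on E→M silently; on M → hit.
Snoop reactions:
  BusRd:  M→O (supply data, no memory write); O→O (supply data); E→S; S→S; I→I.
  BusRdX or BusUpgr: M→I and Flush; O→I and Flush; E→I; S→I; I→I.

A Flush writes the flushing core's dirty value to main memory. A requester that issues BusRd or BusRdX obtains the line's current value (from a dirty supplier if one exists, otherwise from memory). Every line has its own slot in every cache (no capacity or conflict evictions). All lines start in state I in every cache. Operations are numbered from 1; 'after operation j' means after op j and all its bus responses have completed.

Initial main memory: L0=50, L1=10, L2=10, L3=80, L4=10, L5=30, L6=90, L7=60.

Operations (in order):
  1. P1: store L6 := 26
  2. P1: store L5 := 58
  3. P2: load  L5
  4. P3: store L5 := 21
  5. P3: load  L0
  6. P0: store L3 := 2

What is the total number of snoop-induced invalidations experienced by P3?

invalidations = 0

[1] P1: store L6 := 26 | P0:I, P1:M(26), P2:I, P3:I | bus: BusRdX
[2] P1: store L5 := 58 | P0:I, P1:M(58), P2:I, P3:I | bus: BusRdX
[3] P2: load  L5 | P0:I, P1:O(58), P2:S(58), P3:I | bus: BusRd
[4] P3: store L5 := 21 | P0:I, P1:I, P2:I, P3:M(21) | bus: BusRdX,Flush
[5] P3: load  L0 | P0:I, P1:I, P2:I, P3:E(50) | bus: BusRd
[6] P0: store L3 := 2 | P0:M(2), P1:I, P2:I, P3:I | bus: BusRdX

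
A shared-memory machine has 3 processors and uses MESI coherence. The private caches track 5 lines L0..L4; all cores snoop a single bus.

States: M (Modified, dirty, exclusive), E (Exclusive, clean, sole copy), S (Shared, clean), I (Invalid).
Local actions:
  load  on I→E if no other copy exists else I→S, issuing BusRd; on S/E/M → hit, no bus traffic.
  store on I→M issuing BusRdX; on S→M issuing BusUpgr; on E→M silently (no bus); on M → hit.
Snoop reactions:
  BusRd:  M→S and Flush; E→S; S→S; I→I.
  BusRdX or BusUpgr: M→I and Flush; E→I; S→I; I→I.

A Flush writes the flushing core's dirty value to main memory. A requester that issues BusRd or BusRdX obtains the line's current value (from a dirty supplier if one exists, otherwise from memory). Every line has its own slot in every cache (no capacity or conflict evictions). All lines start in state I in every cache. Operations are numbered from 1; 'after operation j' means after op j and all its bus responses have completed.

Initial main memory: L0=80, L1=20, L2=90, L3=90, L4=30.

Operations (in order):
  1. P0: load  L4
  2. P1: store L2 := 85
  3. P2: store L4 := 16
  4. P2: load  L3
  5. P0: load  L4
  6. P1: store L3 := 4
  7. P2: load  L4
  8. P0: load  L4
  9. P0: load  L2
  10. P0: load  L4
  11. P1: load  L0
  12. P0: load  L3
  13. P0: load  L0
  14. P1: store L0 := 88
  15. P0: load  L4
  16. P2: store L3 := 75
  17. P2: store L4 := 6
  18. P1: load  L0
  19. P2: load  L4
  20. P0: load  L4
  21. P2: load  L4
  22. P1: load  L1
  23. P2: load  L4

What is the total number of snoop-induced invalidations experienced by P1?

invalidations = 1

  op1 P0: load  L4 → E/I/I on L4; bus BusRd; mem=30
  op2 P1: store L2 := 85 → I/M/I on L2; bus BusRdX; mem=90
  op3 P2: store L4 := 16 → I/I/M on L4; bus BusRdX; mem=30
  op4 P2: load  L3 → I/I/E on L3; bus BusRd; mem=90
  op5 P0: load  L4 → S/I/S on L4; bus BusRd Flush; mem=16
  op6 P1: store L3 := 4 → I/M/I on L3; bus BusRdX; mem=90
  op7 P2: load  L4 → S/I/S on L4; bus (none); mem=16
  op8 P0: load  L4 → S/I/S on L4; bus (none); mem=16
  op9 P0: load  L2 → S/S/I on L2; bus BusRd Flush; mem=85
  op10 P0: load  L4 → S/I/S on L4; bus (none); mem=16
  op11 P1: load  L0 → I/E/I on L0; bus BusRd; mem=80
  op12 P0: load  L3 → S/S/I on L3; bus BusRd Flush; mem=4
  op13 P0: load  L0 → S/S/I on L0; bus BusRd; mem=80
  op14 P1: store L0 := 88 → I/M/I on L0; bus BusUpgr; mem=80
  op15 P0: load  L4 → S/I/S on L4; bus (none); mem=16
  op16 P2: store L3 := 75 → I/I/M on L3; bus BusRdX; mem=4
  op17 P2: store L4 := 6 → I/I/M on L4; bus BusUpgr; mem=16
  op18 P1: load  L0 → I/M/I on L0; bus (none); mem=80
  op19 P2: load  L4 → I/I/M on L4; bus (none); mem=16
  op20 P0: load  L4 → S/I/S on L4; bus BusRd Flush; mem=6
  op21 P2: load  L4 → S/I/S on L4; bus (none); mem=6
  op22 P1: load  L1 → I/E/I on L1; bus BusRd; mem=20
  op23 P2: load  L4 → S/I/S on L4; bus (none); mem=6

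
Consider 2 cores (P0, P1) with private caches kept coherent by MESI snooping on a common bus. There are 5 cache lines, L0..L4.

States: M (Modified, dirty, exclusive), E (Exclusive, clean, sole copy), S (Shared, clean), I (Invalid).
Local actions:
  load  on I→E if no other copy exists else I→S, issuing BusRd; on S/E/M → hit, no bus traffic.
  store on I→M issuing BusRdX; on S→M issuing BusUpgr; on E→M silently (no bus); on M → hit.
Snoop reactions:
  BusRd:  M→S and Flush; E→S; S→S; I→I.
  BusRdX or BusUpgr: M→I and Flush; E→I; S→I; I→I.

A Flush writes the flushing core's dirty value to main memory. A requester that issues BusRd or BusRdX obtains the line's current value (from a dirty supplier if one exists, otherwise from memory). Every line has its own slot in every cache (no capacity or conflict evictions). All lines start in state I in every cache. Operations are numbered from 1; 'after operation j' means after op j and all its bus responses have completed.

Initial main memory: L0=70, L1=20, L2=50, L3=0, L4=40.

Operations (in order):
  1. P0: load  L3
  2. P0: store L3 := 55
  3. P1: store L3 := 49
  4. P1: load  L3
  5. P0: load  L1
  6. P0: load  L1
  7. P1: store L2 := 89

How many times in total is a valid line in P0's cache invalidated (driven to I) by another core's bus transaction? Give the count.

1. P0: load  L3  bus=[BusRd]  L3: P0=E P1=I  mem[L3]=0
2. P0: store L3 := 55  bus=[-]  L3: P0=M P1=I  mem[L3]=0
3. P1: store L3 := 49  bus=[BusRdX,Flush]  L3: P0=I P1=M  mem[L3]=55
4. P1: load  L3  bus=[-]  L3: P0=I P1=M  mem[L3]=55
5. P0: load  L1  bus=[BusRd]  L1: P0=E P1=I  mem[L1]=20
6. P0: load  L1  bus=[-]  L1: P0=E P1=I  mem[L1]=20
7. P1: store L2 := 89  bus=[BusRdX]  L2: P0=I P1=M  mem[L2]=50

invalidations = 1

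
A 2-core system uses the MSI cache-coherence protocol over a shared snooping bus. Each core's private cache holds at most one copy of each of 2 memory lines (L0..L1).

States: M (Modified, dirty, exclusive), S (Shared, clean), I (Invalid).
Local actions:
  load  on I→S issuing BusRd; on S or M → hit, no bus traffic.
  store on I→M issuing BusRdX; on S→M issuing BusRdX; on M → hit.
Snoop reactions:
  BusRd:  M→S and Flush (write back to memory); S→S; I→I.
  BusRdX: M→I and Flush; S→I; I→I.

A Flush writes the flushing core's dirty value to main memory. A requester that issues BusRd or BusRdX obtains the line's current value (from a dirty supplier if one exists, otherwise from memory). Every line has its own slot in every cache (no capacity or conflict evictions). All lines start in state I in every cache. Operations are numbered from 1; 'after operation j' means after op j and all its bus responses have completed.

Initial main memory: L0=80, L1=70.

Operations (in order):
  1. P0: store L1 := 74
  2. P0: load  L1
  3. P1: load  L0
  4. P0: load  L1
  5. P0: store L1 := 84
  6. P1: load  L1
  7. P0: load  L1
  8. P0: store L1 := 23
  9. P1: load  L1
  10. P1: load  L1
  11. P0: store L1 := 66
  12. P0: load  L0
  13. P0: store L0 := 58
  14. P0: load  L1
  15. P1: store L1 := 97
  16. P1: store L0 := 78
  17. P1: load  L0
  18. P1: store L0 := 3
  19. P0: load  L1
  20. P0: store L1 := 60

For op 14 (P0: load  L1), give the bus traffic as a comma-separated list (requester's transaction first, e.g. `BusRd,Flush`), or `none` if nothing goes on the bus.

bus = none

[1] P0: store L1 := 74 | P0:M(74), P1:I | bus: BusRdX
[2] P0: load  L1 | P0:M(74), P1:I | bus: none
[3] P1: load  L0 | P0:I, P1:S(80) | bus: BusRd
[4] P0: load  L1 | P0:M(74), P1:I | bus: none
[5] P0: store L1 := 84 | P0:M(84), P1:I | bus: none
[6] P1: load  L1 | P0:S(84), P1:S(84) | bus: BusRd,Flush
[7] P0: load  L1 | P0:S(84), P1:S(84) | bus: none
[8] P0: store L1 := 23 | P0:M(23), P1:I | bus: BusRdX
[9] P1: load  L1 | P0:S(23), P1:S(23) | bus: BusRd,Flush
[10] P1: load  L1 | P0:S(23), P1:S(23) | bus: none
[11] P0: store L1 := 66 | P0:M(66), P1:I | bus: BusRdX
[12] P0: load  L0 | P0:S(80), P1:S(80) | bus: BusRd
[13] P0: store L0 := 58 | P0:M(58), P1:I | bus: BusRdX
[14] P0: load  L1 | P0:M(66), P1:I | bus: none
[15] P1: store L1 := 97 | P0:I, P1:M(97) | bus: BusRdX,Flush
[16] P1: store L0 := 78 | P0:I, P1:M(78) | bus: BusRdX,Flush
[17] P1: load  L0 | P0:I, P1:M(78) | bus: none
[18] P1: store L0 := 3 | P0:I, P1:M(3) | bus: none
[19] P0: load  L1 | P0:S(97), P1:S(97) | bus: BusRd,Flush
[20] P0: store L1 := 60 | P0:M(60), P1:I | bus: BusRdX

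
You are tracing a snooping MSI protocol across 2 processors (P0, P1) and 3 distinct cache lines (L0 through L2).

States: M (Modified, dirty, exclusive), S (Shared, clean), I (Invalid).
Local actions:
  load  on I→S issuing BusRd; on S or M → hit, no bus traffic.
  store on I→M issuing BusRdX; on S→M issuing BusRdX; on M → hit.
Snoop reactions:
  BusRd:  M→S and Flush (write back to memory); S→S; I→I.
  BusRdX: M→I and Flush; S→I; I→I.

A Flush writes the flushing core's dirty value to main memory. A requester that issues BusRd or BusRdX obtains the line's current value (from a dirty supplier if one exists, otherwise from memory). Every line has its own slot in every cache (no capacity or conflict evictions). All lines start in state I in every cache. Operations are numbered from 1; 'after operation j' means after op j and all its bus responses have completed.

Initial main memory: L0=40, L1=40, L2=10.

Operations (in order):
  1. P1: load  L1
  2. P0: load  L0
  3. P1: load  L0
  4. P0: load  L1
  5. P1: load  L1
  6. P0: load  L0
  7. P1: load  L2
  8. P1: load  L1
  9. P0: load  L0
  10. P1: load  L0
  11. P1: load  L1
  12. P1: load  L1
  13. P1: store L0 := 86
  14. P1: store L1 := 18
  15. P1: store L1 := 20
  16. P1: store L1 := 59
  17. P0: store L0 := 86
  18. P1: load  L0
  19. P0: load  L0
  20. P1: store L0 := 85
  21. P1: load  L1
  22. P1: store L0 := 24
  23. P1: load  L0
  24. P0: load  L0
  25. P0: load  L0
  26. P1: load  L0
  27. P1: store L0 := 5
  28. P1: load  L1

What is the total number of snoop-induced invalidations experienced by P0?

[1] P1: load  L1 | P0:I, P1:S(40) | bus: BusRd
[2] P0: load  L0 | P0:S(40), P1:I | bus: BusRd
[3] P1: load  L0 | P0:S(40), P1:S(40) | bus: BusRd
[4] P0: load  L1 | P0:S(40), P1:S(40) | bus: BusRd
[5] P1: load  L1 | P0:S(40), P1:S(40) | bus: none
[6] P0: load  L0 | P0:S(40), P1:S(40) | bus: none
[7] P1: load  L2 | P0:I, P1:S(10) | bus: BusRd
[8] P1: load  L1 | P0:S(40), P1:S(40) | bus: none
[9] P0: load  L0 | P0:S(40), P1:S(40) | bus: none
[10] P1: load  L0 | P0:S(40), P1:S(40) | bus: none
[11] P1: load  L1 | P0:S(40), P1:S(40) | bus: none
[12] P1: load  L1 | P0:S(40), P1:S(40) | bus: none
[13] P1: store L0 := 86 | P0:I, P1:M(86) | bus: BusRdX
[14] P1: store L1 := 18 | P0:I, P1:M(18) | bus: BusRdX
[15] P1: store L1 := 20 | P0:I, P1:M(20) | bus: none
[16] P1: store L1 := 59 | P0:I, P1:M(59) | bus: none
[17] P0: store L0 := 86 | P0:M(86), P1:I | bus: BusRdX,Flush
[18] P1: load  L0 | P0:S(86), P1:S(86) | bus: BusRd,Flush
[19] P0: load  L0 | P0:S(86), P1:S(86) | bus: none
[20] P1: store L0 := 85 | P0:I, P1:M(85) | bus: BusRdX
[21] P1: load  L1 | P0:I, P1:M(59) | bus: none
[22] P1: store L0 := 24 | P0:I, P1:M(24) | bus: none
[23] P1: load  L0 | P0:I, P1:M(24) | bus: none
[24] P0: load  L0 | P0:S(24), P1:S(24) | bus: BusRd,Flush
[25] P0: load  L0 | P0:S(24), P1:S(24) | bus: none
[26] P1: load  L0 | P0:S(24), P1:S(24) | bus: none
[27] P1: store L0 := 5 | P0:I, P1:M(5) | bus: BusRdX
[28] P1: load  L1 | P0:I, P1:M(59) | bus: none

invalidations = 4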